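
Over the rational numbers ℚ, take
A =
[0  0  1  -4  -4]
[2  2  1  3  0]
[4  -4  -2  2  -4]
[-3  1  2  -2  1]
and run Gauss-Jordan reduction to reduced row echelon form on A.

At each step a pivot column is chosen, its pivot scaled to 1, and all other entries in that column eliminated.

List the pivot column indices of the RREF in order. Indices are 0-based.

pivot columns: 0, 1, 2, 3

[1] R0 <-> R1
[1] R0 /= 2  ⇒  (1, 1, 1/2, 3/2, 0)
     R2 -= 4·R0  ⇒  (0, -8, -4, -4, -4)
     R3 -= -3·R0  ⇒  (0, 4, 7/2, 5/2, 1)
[2] R1 <-> R2
[2] R1 /= -8  ⇒  (0, 1, 1/2, 1/2, 1/2)
     R0 -= 1·R1  ⇒  (1, 0, 0, 1, -1/2)
     R3 -= 4·R1  ⇒  (0, 0, 3/2, 1/2, -1)
[3] R2 /= 1  ⇒  (0, 0, 1, -4, -4)
     R1 -= 1/2·R2  ⇒  (0, 1, 0, 5/2, 5/2)
     R3 -= 3/2·R2  ⇒  (0, 0, 0, 13/2, 5)
[4] R3 /= 13/2  ⇒  (0, 0, 0, 1, 10/13)
     R0 -= 1·R3  ⇒  (1, 0, 0, 0, -33/26)
     R1 -= 5/2·R3  ⇒  (0, 1, 0, 0, 15/26)
     R2 -= -4·R3  ⇒  (0, 0, 1, 0, -12/13)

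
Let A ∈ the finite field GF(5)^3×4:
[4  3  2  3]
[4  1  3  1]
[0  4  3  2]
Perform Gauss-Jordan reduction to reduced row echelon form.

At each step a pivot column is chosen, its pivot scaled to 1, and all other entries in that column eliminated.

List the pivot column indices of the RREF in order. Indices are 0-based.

pivot columns: 0, 1, 3

[1] R0 /= 4  ⇒  (1, 2, 3, 2)
     R1 -= 4·R0  ⇒  (0, 3, 1, 3)
[2] R1 /= 3  ⇒  (0, 1, 2, 1)
     R0 -= 2·R1  ⇒  (1, 0, 4, 0)
     R2 -= 4·R1  ⇒  (0, 0, 0, 3)
column 2 empty below row 2
[3] R2 /= 3  ⇒  (0, 0, 0, 1)
     R1 -= 1·R2  ⇒  (0, 1, 2, 0)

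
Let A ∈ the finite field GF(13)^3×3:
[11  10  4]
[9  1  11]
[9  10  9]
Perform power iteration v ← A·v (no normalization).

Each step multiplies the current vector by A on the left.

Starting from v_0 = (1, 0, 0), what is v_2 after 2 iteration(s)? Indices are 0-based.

v_2 = (0, 12, 10)

v_0 = (1, 0, 0).
v_1 = A·v_0 = (11, 9, 9).
v_2 = A·v_1 = (0, 12, 10).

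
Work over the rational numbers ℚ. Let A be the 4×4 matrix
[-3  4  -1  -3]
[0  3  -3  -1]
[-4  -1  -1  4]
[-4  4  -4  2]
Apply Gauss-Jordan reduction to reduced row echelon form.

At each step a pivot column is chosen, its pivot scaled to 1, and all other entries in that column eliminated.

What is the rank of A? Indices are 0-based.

rank = 4

step 1: normalize row 0 (÷-3) = (1, -4/3, 1/3, 1)
  row 2: subtract -4×row0 = (0, -19/3, 1/3, 8)
  row 3: subtract -4×row0 = (0, -4/3, -8/3, 6)
step 2: normalize row 1 (÷3) = (0, 1, -1, -1/3)
  row 0: subtract -4/3×row1 = (1, 0, -1, 5/9)
  row 2: subtract -19/3×row1 = (0, 0, -6, 53/9)
  row 3: subtract -4/3×row1 = (0, 0, -4, 50/9)
step 3: normalize row 2 (÷-6) = (0, 0, 1, -53/54)
  row 0: subtract -1×row2 = (1, 0, 0, -23/54)
  row 1: subtract -1×row2 = (0, 1, 0, -71/54)
  row 3: subtract -4×row2 = (0, 0, 0, 44/27)
step 4: normalize row 3 (÷44/27) = (0, 0, 0, 1)
  row 0: subtract -23/54×row3 = (1, 0, 0, 0)
  row 1: subtract -71/54×row3 = (0, 1, 0, 0)
  row 2: subtract -53/54×row3 = (0, 0, 1, 0)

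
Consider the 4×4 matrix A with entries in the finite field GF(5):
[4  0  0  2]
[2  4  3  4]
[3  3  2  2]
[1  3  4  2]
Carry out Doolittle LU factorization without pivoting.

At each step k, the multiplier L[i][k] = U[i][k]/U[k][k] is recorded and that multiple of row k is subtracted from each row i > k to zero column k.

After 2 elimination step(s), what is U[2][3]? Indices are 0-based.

U[2][3] = 2

k=0: U[0][0]=4
  eliminate (1,0): mult=3, new row 1: (0, 4, 3, 3); set L[1][0]=3
  eliminate (2,0): mult=2, new row 2: (0, 3, 2, 3); set L[2][0]=2
  eliminate (3,0): mult=4, new row 3: (0, 3, 4, 4); set L[3][0]=4
k=1: U[1][1]=4
  eliminate (2,1): mult=2, new row 2: (0, 0, 1, 2); set L[2][1]=2
  eliminate (3,1): mult=2, new row 3: (0, 0, 3, 3); set L[3][1]=2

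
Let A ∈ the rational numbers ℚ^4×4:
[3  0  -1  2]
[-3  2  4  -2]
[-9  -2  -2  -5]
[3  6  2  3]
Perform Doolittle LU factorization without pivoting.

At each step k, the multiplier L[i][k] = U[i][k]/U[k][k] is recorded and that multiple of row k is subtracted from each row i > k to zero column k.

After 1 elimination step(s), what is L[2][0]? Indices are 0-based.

k=0: U[0][0]=3
  eliminate (1,0): mult=-1, new row 1: (0, 2, 3, 0); set L[1][0]=-1
  eliminate (2,0): mult=-3, new row 2: (0, -2, -5, 1); set L[2][0]=-3
  eliminate (3,0): mult=1, new row 3: (0, 6, 3, 1); set L[3][0]=1

L[2][0] = -3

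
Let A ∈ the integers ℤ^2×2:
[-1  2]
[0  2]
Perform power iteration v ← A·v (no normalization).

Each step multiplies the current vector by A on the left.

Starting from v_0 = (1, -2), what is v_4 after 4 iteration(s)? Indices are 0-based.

v_0 = (1, -2).
v_1 = A·v_0 = (-5, -4).
v_2 = A·v_1 = (-3, -8).
v_3 = A·v_2 = (-13, -16).
v_4 = A·v_3 = (-19, -32).

v_4 = (-19, -32)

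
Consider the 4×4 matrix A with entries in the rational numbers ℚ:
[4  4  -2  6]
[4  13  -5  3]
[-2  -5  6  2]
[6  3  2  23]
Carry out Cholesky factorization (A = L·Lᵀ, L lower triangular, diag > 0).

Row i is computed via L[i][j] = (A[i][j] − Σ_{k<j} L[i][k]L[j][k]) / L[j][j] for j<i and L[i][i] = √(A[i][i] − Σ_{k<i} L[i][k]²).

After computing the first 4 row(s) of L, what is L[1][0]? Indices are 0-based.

L[1][0] = 2

Step 1: L[0][0] = √(4) = 2.
  L[1][0] = (4) / L[0][0] = 2.
Step 2: L[1][1] = √(9) = 3.
  L[2][0] = (-2) / L[0][0] = -1.
  L[2][1] = (-3) / L[1][1] = -1.
Step 3: L[2][2] = √(4) = 2.
  L[3][0] = (6) / L[0][0] = 3.
  L[3][1] = (-3) / L[1][1] = -1.
  L[3][2] = (4) / L[2][2] = 2.
Step 4: L[3][3] = √(9) = 3.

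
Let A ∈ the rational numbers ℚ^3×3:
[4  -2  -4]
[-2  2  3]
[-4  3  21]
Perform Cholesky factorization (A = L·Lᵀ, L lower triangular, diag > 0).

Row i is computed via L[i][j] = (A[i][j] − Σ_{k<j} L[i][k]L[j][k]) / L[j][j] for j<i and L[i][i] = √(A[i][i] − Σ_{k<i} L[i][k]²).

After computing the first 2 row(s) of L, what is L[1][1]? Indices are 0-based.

L[1][1] = 1

Step 1: L[0][0] = √(4) = 2.
  L[1][0] = (-2) / L[0][0] = -1.
Step 2: L[1][1] = √(1) = 1.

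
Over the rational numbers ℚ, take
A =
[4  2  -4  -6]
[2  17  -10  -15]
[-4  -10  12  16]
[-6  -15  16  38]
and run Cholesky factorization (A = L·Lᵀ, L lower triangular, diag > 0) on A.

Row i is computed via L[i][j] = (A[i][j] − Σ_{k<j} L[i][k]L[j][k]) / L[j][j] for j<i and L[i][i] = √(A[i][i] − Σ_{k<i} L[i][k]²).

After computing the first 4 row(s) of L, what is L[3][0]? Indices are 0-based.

L[3][0] = -3

Step 1: L[0][0] = √(4) = 2.
  L[1][0] = (2) / L[0][0] = 1.
Step 2: L[1][1] = √(16) = 4.
  L[2][0] = (-4) / L[0][0] = -2.
  L[2][1] = (-8) / L[1][1] = -2.
Step 3: L[2][2] = √(4) = 2.
  L[3][0] = (-6) / L[0][0] = -3.
  L[3][1] = (-12) / L[1][1] = -3.
  L[3][2] = (4) / L[2][2] = 2.
Step 4: L[3][3] = √(16) = 4.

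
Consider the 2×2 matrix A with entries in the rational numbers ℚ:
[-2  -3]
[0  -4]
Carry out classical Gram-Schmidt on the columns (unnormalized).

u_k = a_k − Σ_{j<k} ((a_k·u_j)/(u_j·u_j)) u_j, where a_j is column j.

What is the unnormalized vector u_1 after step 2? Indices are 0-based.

Step 1: u_0 = a_0 = (-2, 0).
Step 2: u_1 = a_1 − (3/2)·u_0 = (0, -4).

u_1 = (0, -4)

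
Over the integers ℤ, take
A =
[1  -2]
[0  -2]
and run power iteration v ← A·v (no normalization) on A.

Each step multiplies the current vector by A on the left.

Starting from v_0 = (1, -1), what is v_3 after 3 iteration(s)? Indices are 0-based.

v_3 = (7, 8)

v_0 = (1, -1).
v_1 = A·v_0 = (3, 2).
v_2 = A·v_1 = (-1, -4).
v_3 = A·v_2 = (7, 8).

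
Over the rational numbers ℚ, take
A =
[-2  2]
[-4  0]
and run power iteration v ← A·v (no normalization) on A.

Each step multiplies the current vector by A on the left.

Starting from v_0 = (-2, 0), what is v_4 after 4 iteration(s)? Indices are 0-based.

v_4 = (32, 192)

v_0 = (-2, 0).
v_1 = A·v_0 = (4, 8).
v_2 = A·v_1 = (8, -16).
v_3 = A·v_2 = (-48, -32).
v_4 = A·v_3 = (32, 192).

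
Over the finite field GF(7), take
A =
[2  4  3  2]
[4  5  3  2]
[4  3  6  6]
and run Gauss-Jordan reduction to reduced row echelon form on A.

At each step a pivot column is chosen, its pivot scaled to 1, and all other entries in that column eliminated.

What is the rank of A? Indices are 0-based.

rank = 3

step 1: normalize row 0 (÷2) = (1, 2, 5, 1)
  row 1: subtract 4×row0 = (0, 4, 4, 5)
  row 2: subtract 4×row0 = (0, 2, 0, 2)
step 2: normalize row 1 (÷4) = (0, 1, 1, 3)
  row 0: subtract 2×row1 = (1, 0, 3, 2)
  row 2: subtract 2×row1 = (0, 0, 5, 3)
step 3: normalize row 2 (÷5) = (0, 0, 1, 2)
  row 0: subtract 3×row2 = (1, 0, 0, 3)
  row 1: subtract 1×row2 = (0, 1, 0, 1)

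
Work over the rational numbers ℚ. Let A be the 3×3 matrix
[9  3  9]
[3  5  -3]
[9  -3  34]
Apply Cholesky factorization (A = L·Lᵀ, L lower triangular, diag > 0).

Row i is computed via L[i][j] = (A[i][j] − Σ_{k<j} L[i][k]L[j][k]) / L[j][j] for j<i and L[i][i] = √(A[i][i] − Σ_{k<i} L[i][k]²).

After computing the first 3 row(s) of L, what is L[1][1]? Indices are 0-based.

L[1][1] = 2

Step 1: L[0][0] = √(9) = 3.
  L[1][0] = (3) / L[0][0] = 1.
Step 2: L[1][1] = √(4) = 2.
  L[2][0] = (9) / L[0][0] = 3.
  L[2][1] = (-6) / L[1][1] = -3.
Step 3: L[2][2] = √(16) = 4.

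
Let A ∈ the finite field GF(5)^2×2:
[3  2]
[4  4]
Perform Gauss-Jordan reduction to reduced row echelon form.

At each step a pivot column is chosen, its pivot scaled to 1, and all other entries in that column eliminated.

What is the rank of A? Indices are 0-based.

rank = 2

[1] R0 /= 3  ⇒  (1, 4)
     R1 -= 4·R0  ⇒  (0, 3)
[2] R1 /= 3  ⇒  (0, 1)
     R0 -= 4·R1  ⇒  (1, 0)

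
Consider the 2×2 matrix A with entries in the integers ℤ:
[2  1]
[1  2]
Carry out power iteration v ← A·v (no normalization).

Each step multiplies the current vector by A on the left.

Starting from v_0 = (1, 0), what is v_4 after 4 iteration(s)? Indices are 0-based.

v_4 = (41, 40)

v_0 = (1, 0).
v_1 = A·v_0 = (2, 1).
v_2 = A·v_1 = (5, 4).
v_3 = A·v_2 = (14, 13).
v_4 = A·v_3 = (41, 40).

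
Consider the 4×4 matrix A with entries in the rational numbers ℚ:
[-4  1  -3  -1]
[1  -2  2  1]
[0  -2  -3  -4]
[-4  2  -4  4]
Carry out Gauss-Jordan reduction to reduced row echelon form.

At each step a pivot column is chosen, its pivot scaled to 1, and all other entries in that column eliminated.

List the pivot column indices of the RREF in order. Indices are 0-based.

step 1: normalize row 0 (÷-4) = (1, -1/4, 3/4, 1/4)
  row 1: subtract 1×row0 = (0, -7/4, 5/4, 3/4)
  row 3: subtract -4×row0 = (0, 1, -1, 5)
step 2: normalize row 1 (÷-7/4) = (0, 1, -5/7, -3/7)
  row 0: subtract -1/4×row1 = (1, 0, 4/7, 1/7)
  row 2: subtract -2×row1 = (0, 0, -31/7, -34/7)
  row 3: subtract 1×row1 = (0, 0, -2/7, 38/7)
step 3: normalize row 2 (÷-31/7) = (0, 0, 1, 34/31)
  row 0: subtract 4/7×row2 = (1, 0, 0, -15/31)
  row 1: subtract -5/7×row2 = (0, 1, 0, 11/31)
  row 3: subtract -2/7×row2 = (0, 0, 0, 178/31)
step 4: normalize row 3 (÷178/31) = (0, 0, 0, 1)
  row 0: subtract -15/31×row3 = (1, 0, 0, 0)
  row 1: subtract 11/31×row3 = (0, 1, 0, 0)
  row 2: subtract 34/31×row3 = (0, 0, 1, 0)

pivot columns: 0, 1, 2, 3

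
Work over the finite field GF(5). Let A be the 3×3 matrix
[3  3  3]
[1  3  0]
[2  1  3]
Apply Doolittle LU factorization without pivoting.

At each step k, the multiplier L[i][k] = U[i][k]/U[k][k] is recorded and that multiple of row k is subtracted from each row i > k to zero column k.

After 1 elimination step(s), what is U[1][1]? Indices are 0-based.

U[1][1] = 2

[col 0] pivot 3
  R1 -= 2*R0 → (0, 2, 4)  (L[1][0] := 2)
  R2 -= 4*R0 → (0, 4, 1)  (L[2][0] := 4)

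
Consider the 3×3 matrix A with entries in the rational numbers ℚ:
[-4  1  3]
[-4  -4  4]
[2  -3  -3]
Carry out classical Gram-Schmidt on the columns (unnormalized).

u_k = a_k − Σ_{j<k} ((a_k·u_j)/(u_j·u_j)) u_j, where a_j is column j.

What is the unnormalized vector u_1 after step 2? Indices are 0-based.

u_1 = (5/3, -10/3, -10/3)

Step 1: u_0 = a_0 = (-4, -4, 2).
Step 2: u_1 = a_1 − (1/6)·u_0 = (5/3, -10/3, -10/3).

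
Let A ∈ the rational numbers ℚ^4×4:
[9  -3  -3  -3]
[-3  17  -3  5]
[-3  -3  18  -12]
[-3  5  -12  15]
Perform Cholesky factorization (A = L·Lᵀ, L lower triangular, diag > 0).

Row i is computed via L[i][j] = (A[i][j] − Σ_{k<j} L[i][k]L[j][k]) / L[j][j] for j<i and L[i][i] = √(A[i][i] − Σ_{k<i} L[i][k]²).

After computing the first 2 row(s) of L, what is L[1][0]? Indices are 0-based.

Step 1: L[0][0] = √(9) = 3.
  L[1][0] = (-3) / L[0][0] = -1.
Step 2: L[1][1] = √(16) = 4.

L[1][0] = -1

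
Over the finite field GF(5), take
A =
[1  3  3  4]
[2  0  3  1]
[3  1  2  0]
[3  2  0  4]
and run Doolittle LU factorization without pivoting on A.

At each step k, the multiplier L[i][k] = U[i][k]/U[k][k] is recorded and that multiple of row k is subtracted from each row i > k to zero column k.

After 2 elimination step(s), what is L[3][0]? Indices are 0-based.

Step 1: pivot at (0,0) is 1.
  row1 ← row1 − (2)·row0  ⇒  L[1][0]=2, U row1=(0, 4, 2, 3)
  row2 ← row2 − (3)·row0  ⇒  L[2][0]=3, U row2=(0, 2, 3, 3)
  row3 ← row3 − (3)·row0  ⇒  L[3][0]=3, U row3=(0, 3, 1, 2)
Step 2: pivot at (1,1) is 4.
  row2 ← row2 − (3)·row1  ⇒  L[2][1]=3, U row2=(0, 0, 2, 4)
  row3 ← row3 − (2)·row1  ⇒  L[3][1]=2, U row3=(0, 0, 2, 1)

L[3][0] = 3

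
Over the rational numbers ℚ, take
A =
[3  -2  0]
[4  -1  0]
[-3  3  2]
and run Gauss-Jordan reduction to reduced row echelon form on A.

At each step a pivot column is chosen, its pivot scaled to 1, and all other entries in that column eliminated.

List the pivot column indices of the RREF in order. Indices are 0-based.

pivot columns: 0, 1, 2

step 1: normalize row 0 (÷3) = (1, -2/3, 0)
  row 1: subtract 4×row0 = (0, 5/3, 0)
  row 2: subtract -3×row0 = (0, 1, 2)
step 2: normalize row 1 (÷5/3) = (0, 1, 0)
  row 0: subtract -2/3×row1 = (1, 0, 0)
  row 2: subtract 1×row1 = (0, 0, 2)
step 3: normalize row 2 (÷2) = (0, 0, 1)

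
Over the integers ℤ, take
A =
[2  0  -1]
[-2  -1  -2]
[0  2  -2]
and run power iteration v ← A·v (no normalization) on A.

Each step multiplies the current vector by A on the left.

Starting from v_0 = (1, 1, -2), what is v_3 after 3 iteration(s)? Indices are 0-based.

v_3 = (14, 37, -22)

v_0 = (1, 1, -2).
v_1 = A·v_0 = (4, 1, 6).
v_2 = A·v_1 = (2, -21, -10).
v_3 = A·v_2 = (14, 37, -22).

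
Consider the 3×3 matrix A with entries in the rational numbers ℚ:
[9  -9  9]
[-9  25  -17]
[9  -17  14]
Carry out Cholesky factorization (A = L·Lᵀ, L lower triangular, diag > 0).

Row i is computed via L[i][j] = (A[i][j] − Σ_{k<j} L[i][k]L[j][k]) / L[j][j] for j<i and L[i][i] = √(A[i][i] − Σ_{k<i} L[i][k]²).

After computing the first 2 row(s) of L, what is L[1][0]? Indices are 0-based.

Step 1: L[0][0] = √(9) = 3.
  L[1][0] = (-9) / L[0][0] = -3.
Step 2: L[1][1] = √(16) = 4.

L[1][0] = -3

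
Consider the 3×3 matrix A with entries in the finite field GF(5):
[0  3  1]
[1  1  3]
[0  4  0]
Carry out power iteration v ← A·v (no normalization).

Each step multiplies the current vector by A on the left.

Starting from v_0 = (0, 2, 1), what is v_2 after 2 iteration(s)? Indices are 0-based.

v_2 = (3, 1, 0)

v_0 = (0, 2, 1).
v_1 = A·v_0 = (2, 0, 3).
v_2 = A·v_1 = (3, 1, 0).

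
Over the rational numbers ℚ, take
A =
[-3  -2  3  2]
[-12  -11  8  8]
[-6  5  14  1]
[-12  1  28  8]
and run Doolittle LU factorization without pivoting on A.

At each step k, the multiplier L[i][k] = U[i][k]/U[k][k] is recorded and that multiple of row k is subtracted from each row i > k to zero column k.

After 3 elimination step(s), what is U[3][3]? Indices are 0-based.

k=0: U[0][0]=-3
  eliminate (1,0): mult=4, new row 1: (0, -3, -4, 0); set L[1][0]=4
  eliminate (2,0): mult=2, new row 2: (0, 9, 8, -3); set L[2][0]=2
  eliminate (3,0): mult=4, new row 3: (0, 9, 16, 0); set L[3][0]=4
k=1: U[1][1]=-3
  eliminate (2,1): mult=-3, new row 2: (0, 0, -4, -3); set L[2][1]=-3
  eliminate (3,1): mult=-3, new row 3: (0, 0, 4, 0); set L[3][1]=-3
k=2: U[2][2]=-4
  eliminate (3,2): mult=-1, new row 3: (0, 0, 0, -3); set L[3][2]=-1

U[3][3] = -3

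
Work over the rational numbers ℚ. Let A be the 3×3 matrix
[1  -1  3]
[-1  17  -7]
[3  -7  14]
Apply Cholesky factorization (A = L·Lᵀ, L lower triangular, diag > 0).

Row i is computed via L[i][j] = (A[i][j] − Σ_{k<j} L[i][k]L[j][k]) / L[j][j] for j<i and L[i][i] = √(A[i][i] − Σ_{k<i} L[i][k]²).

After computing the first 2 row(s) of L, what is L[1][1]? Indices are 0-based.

L[1][1] = 4

Step 1: L[0][0] = √(1) = 1.
  L[1][0] = (-1) / L[0][0] = -1.
Step 2: L[1][1] = √(16) = 4.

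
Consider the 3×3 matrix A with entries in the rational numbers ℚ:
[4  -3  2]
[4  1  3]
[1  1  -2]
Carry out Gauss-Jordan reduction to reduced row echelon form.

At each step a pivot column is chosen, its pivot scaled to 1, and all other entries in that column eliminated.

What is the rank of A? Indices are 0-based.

rank = 3

[1] R0 /= 4  ⇒  (1, -3/4, 1/2)
     R1 -= 4·R0  ⇒  (0, 4, 1)
     R2 -= 1·R0  ⇒  (0, 7/4, -5/2)
[2] R1 /= 4  ⇒  (0, 1, 1/4)
     R0 -= -3/4·R1  ⇒  (1, 0, 11/16)
     R2 -= 7/4·R1  ⇒  (0, 0, -47/16)
[3] R2 /= -47/16  ⇒  (0, 0, 1)
     R0 -= 11/16·R2  ⇒  (1, 0, 0)
     R1 -= 1/4·R2  ⇒  (0, 1, 0)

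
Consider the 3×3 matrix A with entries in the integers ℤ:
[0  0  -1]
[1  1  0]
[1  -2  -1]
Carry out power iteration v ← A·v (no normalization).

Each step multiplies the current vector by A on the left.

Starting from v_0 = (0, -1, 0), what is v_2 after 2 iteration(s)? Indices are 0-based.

v_2 = (-2, -1, 0)

v_0 = (0, -1, 0).
v_1 = A·v_0 = (0, -1, 2).
v_2 = A·v_1 = (-2, -1, 0).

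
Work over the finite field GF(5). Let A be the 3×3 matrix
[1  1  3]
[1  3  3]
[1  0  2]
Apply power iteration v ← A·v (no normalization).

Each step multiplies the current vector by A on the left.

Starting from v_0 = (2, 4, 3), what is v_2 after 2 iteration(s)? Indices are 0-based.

v_2 = (2, 3, 1)

v_0 = (2, 4, 3).
v_1 = A·v_0 = (0, 3, 3).
v_2 = A·v_1 = (2, 3, 1).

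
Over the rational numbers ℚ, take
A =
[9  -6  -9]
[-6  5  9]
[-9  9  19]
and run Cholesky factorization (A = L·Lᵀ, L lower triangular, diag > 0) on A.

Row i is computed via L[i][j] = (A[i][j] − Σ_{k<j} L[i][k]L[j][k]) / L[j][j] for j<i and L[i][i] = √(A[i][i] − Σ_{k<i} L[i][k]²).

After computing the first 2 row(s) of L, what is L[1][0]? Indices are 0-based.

L[1][0] = -2

Step 1: L[0][0] = √(9) = 3.
  L[1][0] = (-6) / L[0][0] = -2.
Step 2: L[1][1] = √(1) = 1.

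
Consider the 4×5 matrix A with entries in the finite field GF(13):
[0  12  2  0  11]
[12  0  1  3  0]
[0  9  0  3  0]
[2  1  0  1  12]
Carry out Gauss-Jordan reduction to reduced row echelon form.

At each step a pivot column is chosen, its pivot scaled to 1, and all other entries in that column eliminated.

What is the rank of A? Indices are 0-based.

rank = 4

step 1: exchange rows 0,1
step 1: normalize row 0 (÷12) = (1, 0, 12, 10, 0)
  row 3: subtract 2×row0 = (0, 1, 2, 7, 12)
step 2: normalize row 1 (÷12) = (0, 1, 11, 0, 2)
  row 2: subtract 9×row1 = (0, 0, 5, 3, 8)
  row 3: subtract 1×row1 = (0, 0, 4, 7, 10)
step 3: normalize row 2 (÷5) = (0, 0, 1, 11, 12)
  row 0: subtract 12×row2 = (1, 0, 0, 8, 12)
  row 1: subtract 11×row2 = (0, 1, 0, 9, 0)
  row 3: subtract 4×row2 = (0, 0, 0, 2, 1)
step 4: normalize row 3 (÷2) = (0, 0, 0, 1, 7)
  row 0: subtract 8×row3 = (1, 0, 0, 0, 8)
  row 1: subtract 9×row3 = (0, 1, 0, 0, 2)
  row 2: subtract 11×row3 = (0, 0, 1, 0, 0)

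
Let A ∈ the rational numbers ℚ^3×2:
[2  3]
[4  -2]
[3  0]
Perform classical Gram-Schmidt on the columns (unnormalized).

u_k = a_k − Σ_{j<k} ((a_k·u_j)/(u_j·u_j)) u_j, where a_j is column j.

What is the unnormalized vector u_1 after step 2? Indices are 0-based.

Step 1: u_0 = a_0 = (2, 4, 3).
Step 2: u_1 = a_1 − (-2/29)·u_0 = (91/29, -50/29, 6/29).

u_1 = (91/29, -50/29, 6/29)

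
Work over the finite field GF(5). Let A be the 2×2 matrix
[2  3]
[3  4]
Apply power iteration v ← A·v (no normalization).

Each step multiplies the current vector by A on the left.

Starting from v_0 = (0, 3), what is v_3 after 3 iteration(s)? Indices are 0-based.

v_0 = (0, 3).
v_1 = A·v_0 = (4, 2).
v_2 = A·v_1 = (4, 0).
v_3 = A·v_2 = (3, 2).

v_3 = (3, 2)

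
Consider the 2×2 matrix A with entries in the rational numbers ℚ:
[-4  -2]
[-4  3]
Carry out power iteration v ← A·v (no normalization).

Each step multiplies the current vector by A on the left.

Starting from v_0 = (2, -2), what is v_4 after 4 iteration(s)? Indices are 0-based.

v_0 = (2, -2).
v_1 = A·v_0 = (-4, -14).
v_2 = A·v_1 = (44, -26).
v_3 = A·v_2 = (-124, -254).
v_4 = A·v_3 = (1004, -266).

v_4 = (1004, -266)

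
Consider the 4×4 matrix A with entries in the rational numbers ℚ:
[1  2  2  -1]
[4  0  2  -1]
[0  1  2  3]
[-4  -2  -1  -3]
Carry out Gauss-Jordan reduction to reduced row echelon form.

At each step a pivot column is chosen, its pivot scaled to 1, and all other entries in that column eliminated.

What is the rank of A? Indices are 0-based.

rank = 4

step 1: normalize row 0 (÷1) = (1, 2, 2, -1)
  row 1: subtract 4×row0 = (0, -8, -6, 3)
  row 3: subtract -4×row0 = (0, 6, 7, -7)
step 2: normalize row 1 (÷-8) = (0, 1, 3/4, -3/8)
  row 0: subtract 2×row1 = (1, 0, 1/2, -1/4)
  row 2: subtract 1×row1 = (0, 0, 5/4, 27/8)
  row 3: subtract 6×row1 = (0, 0, 5/2, -19/4)
step 3: normalize row 2 (÷5/4) = (0, 0, 1, 27/10)
  row 0: subtract 1/2×row2 = (1, 0, 0, -8/5)
  row 1: subtract 3/4×row2 = (0, 1, 0, -12/5)
  row 3: subtract 5/2×row2 = (0, 0, 0, -23/2)
step 4: normalize row 3 (÷-23/2) = (0, 0, 0, 1)
  row 0: subtract -8/5×row3 = (1, 0, 0, 0)
  row 1: subtract -12/5×row3 = (0, 1, 0, 0)
  row 2: subtract 27/10×row3 = (0, 0, 1, 0)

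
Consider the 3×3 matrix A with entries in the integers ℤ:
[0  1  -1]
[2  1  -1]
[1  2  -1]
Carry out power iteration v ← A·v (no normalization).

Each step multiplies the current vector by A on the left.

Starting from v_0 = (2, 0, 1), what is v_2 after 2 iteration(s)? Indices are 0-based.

v_2 = (2, 0, 4)

v_0 = (2, 0, 1).
v_1 = A·v_0 = (-1, 3, 1).
v_2 = A·v_1 = (2, 0, 4).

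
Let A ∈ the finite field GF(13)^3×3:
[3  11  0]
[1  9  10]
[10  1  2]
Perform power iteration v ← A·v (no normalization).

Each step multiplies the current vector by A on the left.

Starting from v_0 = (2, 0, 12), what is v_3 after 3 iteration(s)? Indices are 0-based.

v_3 = (4, 3, 6)

v_0 = (2, 0, 12).
v_1 = A·v_0 = (6, 5, 5).
v_2 = A·v_1 = (8, 10, 10).
v_3 = A·v_2 = (4, 3, 6).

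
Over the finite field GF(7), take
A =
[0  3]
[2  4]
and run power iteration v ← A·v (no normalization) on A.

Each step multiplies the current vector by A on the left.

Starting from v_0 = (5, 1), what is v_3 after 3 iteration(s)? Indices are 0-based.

v_3 = (4, 3)

v_0 = (5, 1).
v_1 = A·v_0 = (3, 0).
v_2 = A·v_1 = (0, 6).
v_3 = A·v_2 = (4, 3).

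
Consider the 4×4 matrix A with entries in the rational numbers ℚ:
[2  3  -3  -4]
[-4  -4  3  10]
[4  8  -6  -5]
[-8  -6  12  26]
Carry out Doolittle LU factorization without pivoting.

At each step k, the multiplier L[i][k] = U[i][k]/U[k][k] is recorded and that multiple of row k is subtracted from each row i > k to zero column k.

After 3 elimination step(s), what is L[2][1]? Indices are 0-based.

L[2][1] = 1

[col 0] pivot 2
  R1 -= -2*R0 → (0, 2, -3, 2)  (L[1][0] := -2)
  R2 -= 2*R0 → (0, 2, 0, 3)  (L[2][0] := 2)
  R3 -= -4*R0 → (0, 6, 0, 10)  (L[3][0] := -4)
[col 1] pivot 2
  R2 -= 1*R1 → (0, 0, 3, 1)  (L[2][1] := 1)
  R3 -= 3*R1 → (0, 0, 9, 4)  (L[3][1] := 3)
[col 2] pivot 3
  R3 -= 3*R2 → (0, 0, 0, 1)  (L[3][2] := 3)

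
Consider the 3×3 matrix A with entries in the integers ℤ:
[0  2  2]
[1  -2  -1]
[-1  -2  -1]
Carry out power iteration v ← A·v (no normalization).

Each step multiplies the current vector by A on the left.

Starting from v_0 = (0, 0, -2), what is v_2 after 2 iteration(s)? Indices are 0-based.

v_2 = (8, -10, -2)

v_0 = (0, 0, -2).
v_1 = A·v_0 = (-4, 2, 2).
v_2 = A·v_1 = (8, -10, -2).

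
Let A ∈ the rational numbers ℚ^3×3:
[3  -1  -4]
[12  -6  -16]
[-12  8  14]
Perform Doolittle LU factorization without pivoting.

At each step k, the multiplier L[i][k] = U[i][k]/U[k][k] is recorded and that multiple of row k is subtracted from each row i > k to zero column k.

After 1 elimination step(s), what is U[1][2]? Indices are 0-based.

U[1][2] = 0

k=0: U[0][0]=3
  eliminate (1,0): mult=4, new row 1: (0, -2, 0); set L[1][0]=4
  eliminate (2,0): mult=-4, new row 2: (0, 4, -2); set L[2][0]=-4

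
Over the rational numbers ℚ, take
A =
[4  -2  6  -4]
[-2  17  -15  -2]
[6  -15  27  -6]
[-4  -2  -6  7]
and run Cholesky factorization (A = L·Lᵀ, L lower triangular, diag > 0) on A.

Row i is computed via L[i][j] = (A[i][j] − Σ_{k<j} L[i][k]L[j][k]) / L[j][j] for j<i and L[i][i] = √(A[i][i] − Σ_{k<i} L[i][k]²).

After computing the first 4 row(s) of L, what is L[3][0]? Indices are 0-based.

L[3][0] = -2

Step 1: L[0][0] = √(4) = 2.
  L[1][0] = (-2) / L[0][0] = -1.
Step 2: L[1][1] = √(16) = 4.
  L[2][0] = (6) / L[0][0] = 3.
  L[2][1] = (-12) / L[1][1] = -3.
Step 3: L[2][2] = √(9) = 3.
  L[3][0] = (-4) / L[0][0] = -2.
  L[3][1] = (-4) / L[1][1] = -1.
  L[3][2] = (-3) / L[2][2] = -1.
Step 4: L[3][3] = √(1) = 1.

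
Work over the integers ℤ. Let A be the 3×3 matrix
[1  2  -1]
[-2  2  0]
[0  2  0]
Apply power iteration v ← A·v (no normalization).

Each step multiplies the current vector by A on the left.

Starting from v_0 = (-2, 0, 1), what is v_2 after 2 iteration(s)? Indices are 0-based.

v_2 = (5, 14, 8)

v_0 = (-2, 0, 1).
v_1 = A·v_0 = (-3, 4, 0).
v_2 = A·v_1 = (5, 14, 8).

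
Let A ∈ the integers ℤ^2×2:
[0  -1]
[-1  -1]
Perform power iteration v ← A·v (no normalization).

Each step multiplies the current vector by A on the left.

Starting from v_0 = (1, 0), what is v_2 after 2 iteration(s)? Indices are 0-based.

v_2 = (1, 1)

v_0 = (1, 0).
v_1 = A·v_0 = (0, -1).
v_2 = A·v_1 = (1, 1).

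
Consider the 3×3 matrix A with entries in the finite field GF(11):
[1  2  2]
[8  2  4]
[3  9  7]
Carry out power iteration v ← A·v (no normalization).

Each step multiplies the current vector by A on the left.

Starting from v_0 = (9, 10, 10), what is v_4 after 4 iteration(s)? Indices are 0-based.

v_4 = (5, 10, 1)

v_0 = (9, 10, 10).
v_1 = A·v_0 = (5, 0, 0).
v_2 = A·v_1 = (5, 7, 4).
v_3 = A·v_2 = (5, 4, 7).
v_4 = A·v_3 = (5, 10, 1).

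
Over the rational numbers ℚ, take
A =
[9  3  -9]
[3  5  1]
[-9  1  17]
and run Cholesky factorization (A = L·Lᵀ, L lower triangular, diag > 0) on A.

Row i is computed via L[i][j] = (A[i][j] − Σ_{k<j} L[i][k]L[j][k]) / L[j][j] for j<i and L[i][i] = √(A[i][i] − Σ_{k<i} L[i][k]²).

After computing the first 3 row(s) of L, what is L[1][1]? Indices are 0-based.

Step 1: L[0][0] = √(9) = 3.
  L[1][0] = (3) / L[0][0] = 1.
Step 2: L[1][1] = √(4) = 2.
  L[2][0] = (-9) / L[0][0] = -3.
  L[2][1] = (4) / L[1][1] = 2.
Step 3: L[2][2] = √(4) = 2.

L[1][1] = 2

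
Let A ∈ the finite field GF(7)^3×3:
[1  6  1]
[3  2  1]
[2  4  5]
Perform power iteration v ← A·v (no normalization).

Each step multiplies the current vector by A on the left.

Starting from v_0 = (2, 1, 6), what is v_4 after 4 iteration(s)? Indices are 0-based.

v_0 = (2, 1, 6).
v_1 = A·v_0 = (0, 0, 3).
v_2 = A·v_1 = (3, 3, 1).
v_3 = A·v_2 = (1, 2, 2).
v_4 = A·v_3 = (1, 2, 6).

v_4 = (1, 2, 6)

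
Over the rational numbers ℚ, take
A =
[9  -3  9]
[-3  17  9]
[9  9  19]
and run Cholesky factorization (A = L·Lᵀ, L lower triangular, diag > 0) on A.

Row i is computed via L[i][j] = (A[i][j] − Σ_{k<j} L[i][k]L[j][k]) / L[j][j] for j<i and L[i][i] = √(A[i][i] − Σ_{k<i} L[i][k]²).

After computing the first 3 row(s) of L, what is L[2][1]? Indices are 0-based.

Step 1: L[0][0] = √(9) = 3.
  L[1][0] = (-3) / L[0][0] = -1.
Step 2: L[1][1] = √(16) = 4.
  L[2][0] = (9) / L[0][0] = 3.
  L[2][1] = (12) / L[1][1] = 3.
Step 3: L[2][2] = √(1) = 1.

L[2][1] = 3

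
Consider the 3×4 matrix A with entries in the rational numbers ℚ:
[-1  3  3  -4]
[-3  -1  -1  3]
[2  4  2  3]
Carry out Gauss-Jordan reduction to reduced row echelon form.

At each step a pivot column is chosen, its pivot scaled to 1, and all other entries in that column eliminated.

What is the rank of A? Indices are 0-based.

pivot(0,0)=-1: scale R0 → (1, -3, -3, 4)
  clear (1,0): R1 −= (-3)R0 → (0, -10, -10, 15)
  clear (2,0): R2 −= (2)R0 → (0, 10, 8, -5)
pivot(1,1)=-10: scale R1 → (0, 1, 1, -3/2)
  clear (0,1): R0 −= (-3)R1 → (1, 0, 0, -1/2)
  clear (2,1): R2 −= (10)R1 → (0, 0, -2, 10)
pivot(2,2)=-2: scale R2 → (0, 0, 1, -5)
  clear (1,2): R1 −= (1)R2 → (0, 1, 0, 7/2)

rank = 3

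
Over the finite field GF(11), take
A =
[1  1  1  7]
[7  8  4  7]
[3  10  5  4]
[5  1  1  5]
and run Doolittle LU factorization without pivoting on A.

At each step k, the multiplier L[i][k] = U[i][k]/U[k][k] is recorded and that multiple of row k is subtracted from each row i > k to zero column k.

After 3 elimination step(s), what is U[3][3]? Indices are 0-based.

[col 0] pivot 1
  R1 -= 7*R0 → (0, 1, 8, 2)  (L[1][0] := 7)
  R2 -= 3*R0 → (0, 7, 2, 5)  (L[2][0] := 3)
  R3 -= 5*R0 → (0, 7, 7, 3)  (L[3][0] := 5)
[col 1] pivot 1
  R2 -= 7*R1 → (0, 0, 1, 2)  (L[2][1] := 7)
  R3 -= 7*R1 → (0, 0, 6, 0)  (L[3][1] := 7)
[col 2] pivot 1
  R3 -= 6*R2 → (0, 0, 0, 10)  (L[3][2] := 6)

U[3][3] = 10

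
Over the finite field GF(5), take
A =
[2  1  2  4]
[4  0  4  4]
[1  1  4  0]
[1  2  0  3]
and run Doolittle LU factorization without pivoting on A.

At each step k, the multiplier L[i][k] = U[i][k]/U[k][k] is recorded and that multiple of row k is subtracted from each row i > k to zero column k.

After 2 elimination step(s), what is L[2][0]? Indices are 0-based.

k=0: U[0][0]=2
  eliminate (1,0): mult=2, new row 1: (0, 3, 0, 1); set L[1][0]=2
  eliminate (2,0): mult=3, new row 2: (0, 3, 3, 3); set L[2][0]=3
  eliminate (3,0): mult=3, new row 3: (0, 4, 4, 1); set L[3][0]=3
k=1: U[1][1]=3
  eliminate (2,1): mult=1, new row 2: (0, 0, 3, 2); set L[2][1]=1
  eliminate (3,1): mult=3, new row 3: (0, 0, 4, 3); set L[3][1]=3

L[2][0] = 3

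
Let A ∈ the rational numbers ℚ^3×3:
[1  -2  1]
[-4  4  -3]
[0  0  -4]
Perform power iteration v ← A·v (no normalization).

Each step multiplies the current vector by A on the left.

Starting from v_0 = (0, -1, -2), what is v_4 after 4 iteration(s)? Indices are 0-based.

v_0 = (0, -1, -2).
v_1 = A·v_0 = (0, 2, 8).
v_2 = A·v_1 = (4, -16, -32).
v_3 = A·v_2 = (4, 16, 128).
v_4 = A·v_3 = (100, -336, -512).

v_4 = (100, -336, -512)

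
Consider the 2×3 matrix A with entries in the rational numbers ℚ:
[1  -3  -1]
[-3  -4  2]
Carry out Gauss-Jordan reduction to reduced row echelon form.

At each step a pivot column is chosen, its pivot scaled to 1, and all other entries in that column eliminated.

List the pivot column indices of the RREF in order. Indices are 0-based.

pivot(0,0)=1: scale R0 → (1, -3, -1)
  clear (1,0): R1 −= (-3)R0 → (0, -13, -1)
pivot(1,1)=-13: scale R1 → (0, 1, 1/13)
  clear (0,1): R0 −= (-3)R1 → (1, 0, -10/13)

pivot columns: 0, 1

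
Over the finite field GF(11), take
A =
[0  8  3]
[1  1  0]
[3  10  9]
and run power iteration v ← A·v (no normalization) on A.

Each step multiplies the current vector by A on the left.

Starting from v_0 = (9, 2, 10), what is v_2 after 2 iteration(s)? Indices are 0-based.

v_0 = (9, 2, 10).
v_1 = A·v_0 = (2, 0, 5).
v_2 = A·v_1 = (4, 2, 7).

v_2 = (4, 2, 7)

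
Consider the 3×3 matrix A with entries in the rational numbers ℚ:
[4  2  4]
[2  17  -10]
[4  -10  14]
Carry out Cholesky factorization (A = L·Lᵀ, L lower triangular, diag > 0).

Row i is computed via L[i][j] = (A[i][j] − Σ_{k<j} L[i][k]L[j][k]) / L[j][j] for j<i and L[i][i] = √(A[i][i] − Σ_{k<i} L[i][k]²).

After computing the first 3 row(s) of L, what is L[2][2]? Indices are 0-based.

Step 1: L[0][0] = √(4) = 2.
  L[1][0] = (2) / L[0][0] = 1.
Step 2: L[1][1] = √(16) = 4.
  L[2][0] = (4) / L[0][0] = 2.
  L[2][1] = (-12) / L[1][1] = -3.
Step 3: L[2][2] = √(1) = 1.

L[2][2] = 1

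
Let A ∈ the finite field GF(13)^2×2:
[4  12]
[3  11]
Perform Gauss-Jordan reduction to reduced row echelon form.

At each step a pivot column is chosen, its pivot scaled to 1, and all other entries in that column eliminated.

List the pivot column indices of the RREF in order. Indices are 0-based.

pivot columns: 0, 1

[1] R0 /= 4  ⇒  (1, 3)
     R1 -= 3·R0  ⇒  (0, 2)
[2] R1 /= 2  ⇒  (0, 1)
     R0 -= 3·R1  ⇒  (1, 0)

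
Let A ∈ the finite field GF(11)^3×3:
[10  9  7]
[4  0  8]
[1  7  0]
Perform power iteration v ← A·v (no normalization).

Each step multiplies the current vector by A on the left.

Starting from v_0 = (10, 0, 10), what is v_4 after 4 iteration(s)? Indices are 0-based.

v_4 = (9, 7, 9)

v_0 = (10, 0, 10).
v_1 = A·v_0 = (5, 10, 10).
v_2 = A·v_1 = (1, 1, 9).
v_3 = A·v_2 = (5, 10, 8).
v_4 = A·v_3 = (9, 7, 9).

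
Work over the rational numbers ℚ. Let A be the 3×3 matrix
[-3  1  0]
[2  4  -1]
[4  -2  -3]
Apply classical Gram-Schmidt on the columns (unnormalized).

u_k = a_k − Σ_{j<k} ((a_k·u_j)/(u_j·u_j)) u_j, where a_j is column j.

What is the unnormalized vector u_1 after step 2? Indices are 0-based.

u_1 = (20/29, 122/29, -46/29)

Step 1: u_0 = a_0 = (-3, 2, 4).
Step 2: u_1 = a_1 − (-3/29)·u_0 = (20/29, 122/29, -46/29).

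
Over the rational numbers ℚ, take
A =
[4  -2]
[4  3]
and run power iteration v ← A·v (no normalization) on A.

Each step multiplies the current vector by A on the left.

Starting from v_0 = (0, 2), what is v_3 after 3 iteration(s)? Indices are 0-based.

v_3 = (-116, -106)

v_0 = (0, 2).
v_1 = A·v_0 = (-4, 6).
v_2 = A·v_1 = (-28, 2).
v_3 = A·v_2 = (-116, -106).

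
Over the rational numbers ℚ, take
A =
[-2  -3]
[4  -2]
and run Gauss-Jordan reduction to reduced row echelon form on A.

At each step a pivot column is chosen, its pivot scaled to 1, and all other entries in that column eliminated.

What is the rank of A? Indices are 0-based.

step 1: normalize row 0 (÷-2) = (1, 3/2)
  row 1: subtract 4×row0 = (0, -8)
step 2: normalize row 1 (÷-8) = (0, 1)
  row 0: subtract 3/2×row1 = (1, 0)

rank = 2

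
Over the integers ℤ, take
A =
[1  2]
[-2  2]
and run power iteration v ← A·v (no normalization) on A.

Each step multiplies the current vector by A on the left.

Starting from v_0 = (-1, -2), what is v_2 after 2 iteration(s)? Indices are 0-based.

v_0 = (-1, -2).
v_1 = A·v_0 = (-5, -2).
v_2 = A·v_1 = (-9, 6).

v_2 = (-9, 6)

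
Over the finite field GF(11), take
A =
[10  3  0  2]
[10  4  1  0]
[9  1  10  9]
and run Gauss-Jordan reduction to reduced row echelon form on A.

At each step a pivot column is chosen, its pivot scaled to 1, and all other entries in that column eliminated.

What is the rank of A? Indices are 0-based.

rank = 3

[1] R0 /= 10  ⇒  (1, 8, 0, 9)
     R1 -= 10·R0  ⇒  (0, 1, 1, 9)
     R2 -= 9·R0  ⇒  (0, 6, 10, 5)
[2] R1 /= 1  ⇒  (0, 1, 1, 9)
     R0 -= 8·R1  ⇒  (1, 0, 3, 3)
     R2 -= 6·R1  ⇒  (0, 0, 4, 6)
[3] R2 /= 4  ⇒  (0, 0, 1, 7)
     R0 -= 3·R2  ⇒  (1, 0, 0, 4)
     R1 -= 1·R2  ⇒  (0, 1, 0, 2)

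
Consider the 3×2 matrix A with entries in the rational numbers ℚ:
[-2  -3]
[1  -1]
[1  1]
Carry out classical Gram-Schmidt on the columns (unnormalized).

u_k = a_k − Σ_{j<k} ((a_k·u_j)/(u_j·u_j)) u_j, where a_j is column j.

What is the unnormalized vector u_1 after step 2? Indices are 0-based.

Step 1: u_0 = a_0 = (-2, 1, 1).
Step 2: u_1 = a_1 − (1)·u_0 = (-1, -2, 0).

u_1 = (-1, -2, 0)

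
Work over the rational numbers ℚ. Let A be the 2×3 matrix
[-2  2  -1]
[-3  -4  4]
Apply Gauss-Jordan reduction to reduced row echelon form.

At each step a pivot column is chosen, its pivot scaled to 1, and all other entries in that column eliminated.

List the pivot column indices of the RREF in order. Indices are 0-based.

step 1: normalize row 0 (÷-2) = (1, -1, 1/2)
  row 1: subtract -3×row0 = (0, -7, 11/2)
step 2: normalize row 1 (÷-7) = (0, 1, -11/14)
  row 0: subtract -1×row1 = (1, 0, -2/7)

pivot columns: 0, 1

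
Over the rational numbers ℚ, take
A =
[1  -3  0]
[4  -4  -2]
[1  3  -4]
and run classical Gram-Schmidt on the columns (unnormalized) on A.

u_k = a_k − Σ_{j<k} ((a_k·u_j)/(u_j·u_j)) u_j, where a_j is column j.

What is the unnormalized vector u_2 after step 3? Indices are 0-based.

u_2 = (-80/89, 30/89, -40/89)

Step 1: u_0 = a_0 = (1, 4, 1).
Step 2: u_1 = a_1 − (-8/9)·u_0 = (-19/9, -4/9, 35/9).
Step 3: u_2 = a_2 − (-2/3)·u_0 − (-66/89)·u_1 = (-80/89, 30/89, -40/89).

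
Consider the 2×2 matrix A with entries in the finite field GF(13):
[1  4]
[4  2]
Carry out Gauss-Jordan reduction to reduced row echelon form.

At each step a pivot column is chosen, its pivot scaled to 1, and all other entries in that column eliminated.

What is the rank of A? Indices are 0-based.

pivot(0,0)=1: scale R0 → (1, 4)
  clear (1,0): R1 −= (4)R0 → (0, 12)
pivot(1,1)=12: scale R1 → (0, 1)
  clear (0,1): R0 −= (4)R1 → (1, 0)

rank = 2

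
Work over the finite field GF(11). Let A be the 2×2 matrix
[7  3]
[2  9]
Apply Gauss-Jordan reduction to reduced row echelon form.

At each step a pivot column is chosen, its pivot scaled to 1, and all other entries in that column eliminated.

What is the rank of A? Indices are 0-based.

pivot(0,0)=7: scale R0 → (1, 2)
  clear (1,0): R1 −= (2)R0 → (0, 5)
pivot(1,1)=5: scale R1 → (0, 1)
  clear (0,1): R0 −= (2)R1 → (1, 0)

rank = 2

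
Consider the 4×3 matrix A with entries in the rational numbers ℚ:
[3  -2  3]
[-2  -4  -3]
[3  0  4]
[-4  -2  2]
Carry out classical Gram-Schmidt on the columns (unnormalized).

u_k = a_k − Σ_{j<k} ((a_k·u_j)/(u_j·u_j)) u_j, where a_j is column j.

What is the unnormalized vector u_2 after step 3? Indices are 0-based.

Step 1: u_0 = a_0 = (3, -2, 3, -4).
Step 2: u_1 = a_1 − (5/19)·u_0 = (-53/19, -66/19, -15/19, -18/19).
Step 3: u_2 = a_2 − (1/2)·u_0 − (-57/406)·u_1 = (225/203, -505/203, 485/203, 785/203).

u_2 = (225/203, -505/203, 485/203, 785/203)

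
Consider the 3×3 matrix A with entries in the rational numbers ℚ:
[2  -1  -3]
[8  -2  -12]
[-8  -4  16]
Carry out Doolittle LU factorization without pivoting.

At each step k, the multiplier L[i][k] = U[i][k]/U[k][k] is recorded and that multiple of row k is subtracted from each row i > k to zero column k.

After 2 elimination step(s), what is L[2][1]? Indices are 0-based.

k=0: U[0][0]=2
  eliminate (1,0): mult=4, new row 1: (0, 2, 0); set L[1][0]=4
  eliminate (2,0): mult=-4, new row 2: (0, -8, 4); set L[2][0]=-4
k=1: U[1][1]=2
  eliminate (2,1): mult=-4, new row 2: (0, 0, 4); set L[2][1]=-4

L[2][1] = -4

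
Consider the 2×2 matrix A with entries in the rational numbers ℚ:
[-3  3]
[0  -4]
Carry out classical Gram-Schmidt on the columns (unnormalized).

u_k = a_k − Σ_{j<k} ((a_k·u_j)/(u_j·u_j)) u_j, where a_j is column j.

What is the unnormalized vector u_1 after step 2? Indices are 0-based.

u_1 = (0, -4)

Step 1: u_0 = a_0 = (-3, 0).
Step 2: u_1 = a_1 − (-1)·u_0 = (0, -4).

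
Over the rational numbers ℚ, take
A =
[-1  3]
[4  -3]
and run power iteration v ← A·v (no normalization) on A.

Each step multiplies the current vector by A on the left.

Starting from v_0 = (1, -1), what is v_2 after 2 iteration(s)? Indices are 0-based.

v_0 = (1, -1).
v_1 = A·v_0 = (-4, 7).
v_2 = A·v_1 = (25, -37).

v_2 = (25, -37)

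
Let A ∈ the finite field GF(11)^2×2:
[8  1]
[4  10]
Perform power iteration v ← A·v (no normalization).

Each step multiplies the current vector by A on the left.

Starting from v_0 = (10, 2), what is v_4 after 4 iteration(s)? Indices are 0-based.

v_4 = (8, 4)

v_0 = (10, 2).
v_1 = A·v_0 = (5, 5).
v_2 = A·v_1 = (1, 4).
v_3 = A·v_2 = (1, 0).
v_4 = A·v_3 = (8, 4).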